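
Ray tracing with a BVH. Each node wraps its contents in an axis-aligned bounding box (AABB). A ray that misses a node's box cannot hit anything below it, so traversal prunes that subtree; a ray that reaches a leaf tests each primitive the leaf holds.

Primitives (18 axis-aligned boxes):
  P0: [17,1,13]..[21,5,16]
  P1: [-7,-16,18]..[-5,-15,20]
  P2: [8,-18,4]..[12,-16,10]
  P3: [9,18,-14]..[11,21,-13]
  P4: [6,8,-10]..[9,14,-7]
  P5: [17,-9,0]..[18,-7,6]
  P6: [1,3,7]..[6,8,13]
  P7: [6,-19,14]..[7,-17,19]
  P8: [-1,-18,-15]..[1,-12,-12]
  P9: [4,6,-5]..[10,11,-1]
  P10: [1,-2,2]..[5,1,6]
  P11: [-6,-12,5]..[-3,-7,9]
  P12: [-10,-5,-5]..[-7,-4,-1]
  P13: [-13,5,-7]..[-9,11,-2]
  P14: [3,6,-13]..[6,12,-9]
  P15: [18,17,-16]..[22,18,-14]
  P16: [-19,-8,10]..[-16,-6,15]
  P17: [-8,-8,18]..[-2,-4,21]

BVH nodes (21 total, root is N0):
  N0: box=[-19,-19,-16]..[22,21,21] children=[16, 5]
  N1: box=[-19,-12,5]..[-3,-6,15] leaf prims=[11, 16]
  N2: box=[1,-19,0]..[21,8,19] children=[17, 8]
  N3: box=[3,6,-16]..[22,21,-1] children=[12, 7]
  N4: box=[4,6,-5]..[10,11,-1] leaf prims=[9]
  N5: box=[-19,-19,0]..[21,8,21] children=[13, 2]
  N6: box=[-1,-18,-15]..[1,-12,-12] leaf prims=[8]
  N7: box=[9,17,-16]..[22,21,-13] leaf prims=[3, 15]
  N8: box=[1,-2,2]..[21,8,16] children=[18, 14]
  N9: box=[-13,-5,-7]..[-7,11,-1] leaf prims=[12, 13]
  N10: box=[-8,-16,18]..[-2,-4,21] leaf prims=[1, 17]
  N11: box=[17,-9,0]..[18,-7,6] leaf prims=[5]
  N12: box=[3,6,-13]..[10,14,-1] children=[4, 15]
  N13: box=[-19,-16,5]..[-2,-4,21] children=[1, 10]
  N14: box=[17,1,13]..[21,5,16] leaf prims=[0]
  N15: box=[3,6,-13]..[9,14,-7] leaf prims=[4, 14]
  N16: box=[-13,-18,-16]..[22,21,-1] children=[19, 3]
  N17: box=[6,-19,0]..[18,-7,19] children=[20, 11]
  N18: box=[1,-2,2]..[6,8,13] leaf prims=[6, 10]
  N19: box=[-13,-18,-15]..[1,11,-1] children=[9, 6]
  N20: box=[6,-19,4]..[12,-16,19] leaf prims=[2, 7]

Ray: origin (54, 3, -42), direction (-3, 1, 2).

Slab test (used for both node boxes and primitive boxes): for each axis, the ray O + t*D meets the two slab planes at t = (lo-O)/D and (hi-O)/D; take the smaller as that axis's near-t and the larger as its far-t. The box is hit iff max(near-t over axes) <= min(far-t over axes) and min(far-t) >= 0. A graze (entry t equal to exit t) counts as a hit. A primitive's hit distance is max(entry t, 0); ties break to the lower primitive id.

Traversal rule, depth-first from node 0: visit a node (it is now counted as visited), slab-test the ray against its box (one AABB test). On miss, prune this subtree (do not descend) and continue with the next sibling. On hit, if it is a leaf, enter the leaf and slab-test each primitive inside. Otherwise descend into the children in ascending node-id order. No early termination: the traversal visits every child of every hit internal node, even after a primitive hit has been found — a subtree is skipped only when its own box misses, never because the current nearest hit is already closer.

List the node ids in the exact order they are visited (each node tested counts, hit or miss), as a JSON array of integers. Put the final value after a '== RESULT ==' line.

Traverse from the root:
N0 x:[32/3,73/3] y:[-22,18] z:[13,63/2] -> hit [13,18], descend [5, 16]
  N5 x:[11,73/3] y:[-22,5] z:[21,63/2] -> miss, prune
  N16 x:[32/3,67/3] y:[-21,18] z:[13,41/2] -> hit [13,18], descend [3, 19]
    N3 x:[32/3,17] y:[3,18] z:[13,41/2] -> hit [13,17], descend [7, 12]
      N7 x:[32/3,15] y:[14,18] z:[13,29/2] -> hit [14,29/2] leaf, test {P3(miss), P15(miss)}
      N12 x:[44/3,17] y:[3,11] z:[29/2,41/2] -> miss, prune
    N19 x:[53/3,67/3] y:[-21,8] z:[27/2,41/2] -> miss, prune

Summary -> nodes [0, 5, 16, 3, 7, 12, 19]; box-tests=7; leaf-entries=1; first=miss

== RESULT ==
[0, 5, 16, 3, 7, 12, 19]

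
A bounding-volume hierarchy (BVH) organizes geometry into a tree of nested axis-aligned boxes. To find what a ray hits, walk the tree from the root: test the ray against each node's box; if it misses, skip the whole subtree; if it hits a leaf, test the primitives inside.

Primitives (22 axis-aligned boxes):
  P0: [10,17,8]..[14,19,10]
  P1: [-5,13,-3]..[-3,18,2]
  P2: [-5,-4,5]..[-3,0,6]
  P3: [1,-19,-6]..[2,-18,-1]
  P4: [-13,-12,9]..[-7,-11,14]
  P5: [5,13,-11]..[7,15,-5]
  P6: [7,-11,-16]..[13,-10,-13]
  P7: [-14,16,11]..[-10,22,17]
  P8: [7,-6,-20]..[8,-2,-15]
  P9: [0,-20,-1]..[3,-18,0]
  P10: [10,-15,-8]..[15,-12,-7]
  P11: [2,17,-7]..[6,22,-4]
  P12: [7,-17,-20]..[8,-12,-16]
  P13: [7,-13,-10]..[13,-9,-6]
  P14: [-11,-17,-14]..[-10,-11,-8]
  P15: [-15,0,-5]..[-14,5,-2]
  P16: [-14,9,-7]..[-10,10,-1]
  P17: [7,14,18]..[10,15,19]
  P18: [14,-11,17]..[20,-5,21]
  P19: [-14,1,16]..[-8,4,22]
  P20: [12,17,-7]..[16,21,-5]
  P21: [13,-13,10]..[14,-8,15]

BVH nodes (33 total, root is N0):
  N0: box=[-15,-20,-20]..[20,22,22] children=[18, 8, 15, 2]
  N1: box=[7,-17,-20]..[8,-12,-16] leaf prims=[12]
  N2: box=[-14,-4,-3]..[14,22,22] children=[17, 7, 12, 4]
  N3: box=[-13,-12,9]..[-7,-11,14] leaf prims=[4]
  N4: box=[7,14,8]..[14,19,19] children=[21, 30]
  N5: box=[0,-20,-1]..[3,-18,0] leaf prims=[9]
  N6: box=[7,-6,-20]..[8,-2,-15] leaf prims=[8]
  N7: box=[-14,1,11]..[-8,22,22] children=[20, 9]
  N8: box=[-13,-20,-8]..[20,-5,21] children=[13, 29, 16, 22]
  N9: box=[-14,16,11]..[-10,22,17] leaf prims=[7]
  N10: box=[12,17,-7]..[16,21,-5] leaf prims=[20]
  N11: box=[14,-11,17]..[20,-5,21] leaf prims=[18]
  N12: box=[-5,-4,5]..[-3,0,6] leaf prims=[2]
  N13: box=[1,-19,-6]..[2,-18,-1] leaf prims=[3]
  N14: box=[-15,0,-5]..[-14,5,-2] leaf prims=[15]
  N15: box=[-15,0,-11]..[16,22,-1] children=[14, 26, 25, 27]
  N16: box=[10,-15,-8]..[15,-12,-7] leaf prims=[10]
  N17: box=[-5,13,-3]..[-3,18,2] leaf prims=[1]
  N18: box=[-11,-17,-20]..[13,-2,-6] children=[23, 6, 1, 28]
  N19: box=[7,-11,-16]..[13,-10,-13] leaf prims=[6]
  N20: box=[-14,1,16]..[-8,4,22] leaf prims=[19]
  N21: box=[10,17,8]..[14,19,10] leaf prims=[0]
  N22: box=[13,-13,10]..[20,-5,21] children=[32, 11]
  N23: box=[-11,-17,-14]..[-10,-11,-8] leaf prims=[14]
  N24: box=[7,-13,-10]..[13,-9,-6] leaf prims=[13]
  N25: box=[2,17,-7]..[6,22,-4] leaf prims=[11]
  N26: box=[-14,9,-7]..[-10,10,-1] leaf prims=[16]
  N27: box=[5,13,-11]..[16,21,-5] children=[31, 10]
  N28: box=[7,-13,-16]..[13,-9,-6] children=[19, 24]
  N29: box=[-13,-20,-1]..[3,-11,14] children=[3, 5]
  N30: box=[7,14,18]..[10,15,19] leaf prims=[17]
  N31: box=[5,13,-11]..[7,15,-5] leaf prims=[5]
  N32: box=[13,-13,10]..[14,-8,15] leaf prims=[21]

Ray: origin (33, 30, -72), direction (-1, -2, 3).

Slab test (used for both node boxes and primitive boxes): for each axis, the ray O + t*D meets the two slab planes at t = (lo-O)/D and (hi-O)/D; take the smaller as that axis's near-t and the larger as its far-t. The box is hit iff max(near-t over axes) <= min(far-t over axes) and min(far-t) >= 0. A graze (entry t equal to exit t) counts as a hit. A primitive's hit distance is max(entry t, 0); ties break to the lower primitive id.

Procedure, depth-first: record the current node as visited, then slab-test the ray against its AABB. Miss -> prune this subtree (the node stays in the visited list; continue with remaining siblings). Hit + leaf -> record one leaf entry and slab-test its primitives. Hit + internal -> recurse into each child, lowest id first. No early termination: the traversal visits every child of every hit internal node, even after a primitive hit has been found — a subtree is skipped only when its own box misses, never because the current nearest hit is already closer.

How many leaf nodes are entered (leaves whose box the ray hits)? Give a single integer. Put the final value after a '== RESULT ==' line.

Trace the traversal:
N0 x:[13,48] y:[4,25] z:[52/3,94/3] -> hit [52/3,25], descend [2, 8, 15, 18]
  N2 x:[19,47] y:[4,17] z:[23,94/3] -> miss, prune
  N8 x:[13,46] y:[35/2,25] z:[64/3,31] -> hit [64/3,25], descend [13, 16, 22, 29]
    N13 x:[31,32] y:[24,49/2] z:[22,71/3] -> miss, prune
    N16 x:[18,23] y:[21,45/2] z:[64/3,65/3] -> hit [64/3,65/3] leaf, test {P10@t=64/3}
    N22 x:[13,20] y:[35/2,43/2] z:[82/3,31] -> miss, prune
    N29 x:[30,46] y:[41/2,25] z:[71/3,86/3] -> miss, prune
  N15 x:[17,48] y:[4,15] z:[61/3,71/3] -> miss, prune
  N18 x:[20,44] y:[16,47/2] z:[52/3,22] -> hit [20,22], descend [1, 6, 23, 28]
    N1 x:[25,26] y:[21,47/2] z:[52/3,56/3] -> miss, prune
    N6 x:[25,26] y:[16,18] z:[52/3,19] -> miss, prune
    N23 x:[43,44] y:[41/2,47/2] z:[58/3,64/3] -> miss, prune
    N28 x:[20,26] y:[39/2,43/2] z:[56/3,22] -> hit [20,43/2], descend [19, 24]
      N19 x:[20,26] y:[20,41/2] z:[56/3,59/3] -> miss, prune
      N24 x:[20,26] y:[39/2,43/2] z:[62/3,22] -> hit [62/3,43/2] leaf, test {P13@t=62/3}

order=[0, 2, 8, 13, 16, 22, 29, 15, 18, 1, 6, 23, 28, 19, 24]  |boxes|=15  |leaves|=2  hit=P13

== RESULT ==
2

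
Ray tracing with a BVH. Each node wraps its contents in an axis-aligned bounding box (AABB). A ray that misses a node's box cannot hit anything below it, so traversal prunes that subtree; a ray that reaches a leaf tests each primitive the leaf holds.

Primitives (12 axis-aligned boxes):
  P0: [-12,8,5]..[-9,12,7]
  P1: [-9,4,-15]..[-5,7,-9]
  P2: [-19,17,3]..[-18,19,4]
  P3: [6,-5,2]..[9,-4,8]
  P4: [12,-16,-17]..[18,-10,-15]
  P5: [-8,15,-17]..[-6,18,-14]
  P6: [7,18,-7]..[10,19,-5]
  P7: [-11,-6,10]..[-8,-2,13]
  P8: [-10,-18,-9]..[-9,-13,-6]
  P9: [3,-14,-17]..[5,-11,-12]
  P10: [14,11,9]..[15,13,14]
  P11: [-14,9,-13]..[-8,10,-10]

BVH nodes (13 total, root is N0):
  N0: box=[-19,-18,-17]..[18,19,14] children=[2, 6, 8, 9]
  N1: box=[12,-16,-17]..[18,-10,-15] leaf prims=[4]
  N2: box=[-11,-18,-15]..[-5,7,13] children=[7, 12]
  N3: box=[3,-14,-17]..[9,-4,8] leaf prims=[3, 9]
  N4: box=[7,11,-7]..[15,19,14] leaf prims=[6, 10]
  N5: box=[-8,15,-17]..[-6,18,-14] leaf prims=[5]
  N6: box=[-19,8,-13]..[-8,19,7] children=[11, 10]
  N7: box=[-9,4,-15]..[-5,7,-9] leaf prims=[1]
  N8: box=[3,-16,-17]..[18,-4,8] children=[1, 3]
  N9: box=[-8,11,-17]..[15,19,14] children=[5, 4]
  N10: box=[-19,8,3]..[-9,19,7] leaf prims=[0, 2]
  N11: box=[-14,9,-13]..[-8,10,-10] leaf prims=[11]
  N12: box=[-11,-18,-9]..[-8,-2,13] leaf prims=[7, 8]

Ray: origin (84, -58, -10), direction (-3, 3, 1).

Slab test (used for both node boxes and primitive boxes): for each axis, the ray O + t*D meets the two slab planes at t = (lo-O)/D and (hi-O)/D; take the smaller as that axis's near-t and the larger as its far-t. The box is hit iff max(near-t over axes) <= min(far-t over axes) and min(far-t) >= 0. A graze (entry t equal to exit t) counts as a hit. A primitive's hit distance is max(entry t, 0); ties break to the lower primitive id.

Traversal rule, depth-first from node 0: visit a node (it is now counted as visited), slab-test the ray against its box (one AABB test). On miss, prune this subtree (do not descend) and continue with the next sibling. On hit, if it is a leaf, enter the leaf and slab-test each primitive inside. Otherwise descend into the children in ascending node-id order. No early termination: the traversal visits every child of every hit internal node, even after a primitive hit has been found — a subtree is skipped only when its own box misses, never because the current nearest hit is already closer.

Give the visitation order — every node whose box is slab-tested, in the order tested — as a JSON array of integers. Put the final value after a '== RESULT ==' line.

Traverse from the root:
N0 x:[22,103/3] y:[40/3,77/3] z:[-7,24] -> hit [22,24], descend [2, 6, 8, 9]
  N2 x:[89/3,95/3] y:[40/3,65/3] z:[-5,23] -> miss, prune
  N6 x:[92/3,103/3] y:[22,77/3] z:[-3,17] -> miss, prune
  N8 x:[22,27] y:[14,18] z:[-7,18] -> miss, prune
  N9 x:[23,92/3] y:[23,77/3] z:[-7,24] -> hit [23,24], descend [4, 5]
    N4 x:[23,77/3] y:[23,77/3] z:[3,24] -> hit [23,24] leaf, test {P6(miss), P10@t=23}
    N5 x:[30,92/3] y:[73/3,76/3] z:[-7,-4] -> miss, prune

order=[0, 2, 6, 8, 9, 4, 5]  |boxes|=7  |leaves|=1  hit=P10

== RESULT ==
[0, 2, 6, 8, 9, 4, 5]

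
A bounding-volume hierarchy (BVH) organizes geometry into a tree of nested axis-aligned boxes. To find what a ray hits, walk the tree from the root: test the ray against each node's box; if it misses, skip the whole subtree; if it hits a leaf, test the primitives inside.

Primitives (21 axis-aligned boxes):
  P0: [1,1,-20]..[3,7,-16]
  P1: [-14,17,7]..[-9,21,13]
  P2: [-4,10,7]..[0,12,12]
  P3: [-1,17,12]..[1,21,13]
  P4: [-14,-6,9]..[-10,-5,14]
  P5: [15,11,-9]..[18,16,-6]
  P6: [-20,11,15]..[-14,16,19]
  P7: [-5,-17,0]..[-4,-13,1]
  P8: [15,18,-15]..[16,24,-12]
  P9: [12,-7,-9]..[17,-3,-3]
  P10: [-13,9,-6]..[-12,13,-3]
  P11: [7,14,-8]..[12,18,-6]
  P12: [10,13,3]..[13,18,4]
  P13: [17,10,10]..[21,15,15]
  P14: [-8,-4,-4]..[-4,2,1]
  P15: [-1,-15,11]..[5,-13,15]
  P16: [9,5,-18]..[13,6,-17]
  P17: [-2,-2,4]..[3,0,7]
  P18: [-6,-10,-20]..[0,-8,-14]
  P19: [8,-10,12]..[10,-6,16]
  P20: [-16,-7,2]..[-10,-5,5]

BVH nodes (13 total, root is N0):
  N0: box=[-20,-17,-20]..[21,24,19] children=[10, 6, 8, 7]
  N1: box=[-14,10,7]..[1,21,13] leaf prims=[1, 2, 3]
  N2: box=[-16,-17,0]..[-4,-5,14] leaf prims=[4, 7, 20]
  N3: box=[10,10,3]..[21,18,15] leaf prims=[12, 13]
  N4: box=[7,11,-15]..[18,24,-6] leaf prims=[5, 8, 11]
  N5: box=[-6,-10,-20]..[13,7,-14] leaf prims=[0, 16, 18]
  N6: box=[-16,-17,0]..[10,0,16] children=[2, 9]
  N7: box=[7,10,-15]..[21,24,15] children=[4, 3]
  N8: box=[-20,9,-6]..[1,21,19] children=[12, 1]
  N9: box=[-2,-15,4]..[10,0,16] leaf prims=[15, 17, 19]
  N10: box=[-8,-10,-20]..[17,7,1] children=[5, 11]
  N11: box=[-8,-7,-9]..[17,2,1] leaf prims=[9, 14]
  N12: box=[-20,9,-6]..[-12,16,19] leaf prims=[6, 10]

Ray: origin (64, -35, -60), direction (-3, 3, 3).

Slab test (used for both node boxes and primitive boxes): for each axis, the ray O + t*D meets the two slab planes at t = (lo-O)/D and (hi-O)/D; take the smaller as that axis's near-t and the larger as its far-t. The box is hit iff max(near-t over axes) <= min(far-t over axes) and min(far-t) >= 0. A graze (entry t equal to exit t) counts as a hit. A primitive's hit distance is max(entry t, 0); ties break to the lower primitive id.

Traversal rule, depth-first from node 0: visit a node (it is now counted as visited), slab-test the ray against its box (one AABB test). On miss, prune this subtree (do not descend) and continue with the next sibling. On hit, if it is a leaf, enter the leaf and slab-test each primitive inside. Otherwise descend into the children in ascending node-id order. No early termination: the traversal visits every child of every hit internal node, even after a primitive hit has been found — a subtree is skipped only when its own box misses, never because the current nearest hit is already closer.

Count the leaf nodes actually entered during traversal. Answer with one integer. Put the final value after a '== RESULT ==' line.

Traverse from the root:
N0 x:[43/3,28] y:[6,59/3] z:[40/3,79/3] -> hit [43/3,59/3], descend [6, 7, 8, 10]
  N6 x:[18,80/3] y:[6,35/3] z:[20,76/3] -> miss, prune
  N7 x:[43/3,19] y:[15,59/3] z:[15,25] -> hit [15,19], descend [3, 4]
    N3 x:[43/3,18] y:[15,53/3] z:[21,25] -> miss, prune
    N4 x:[46/3,19] y:[46/3,59/3] z:[15,18] -> hit [46/3,18] leaf, test {P5(miss), P8(miss), P11@t=52/3}
  N8 x:[21,28] y:[44/3,56/3] z:[18,79/3] -> miss, prune
  N10 x:[47/3,24] y:[25/3,14] z:[40/3,61/3] -> miss, prune

7 AABB tests over nodes [0, 6, 7, 3, 4, 8, 10]; 1 leaf entered; closest P11.

== RESULT ==
1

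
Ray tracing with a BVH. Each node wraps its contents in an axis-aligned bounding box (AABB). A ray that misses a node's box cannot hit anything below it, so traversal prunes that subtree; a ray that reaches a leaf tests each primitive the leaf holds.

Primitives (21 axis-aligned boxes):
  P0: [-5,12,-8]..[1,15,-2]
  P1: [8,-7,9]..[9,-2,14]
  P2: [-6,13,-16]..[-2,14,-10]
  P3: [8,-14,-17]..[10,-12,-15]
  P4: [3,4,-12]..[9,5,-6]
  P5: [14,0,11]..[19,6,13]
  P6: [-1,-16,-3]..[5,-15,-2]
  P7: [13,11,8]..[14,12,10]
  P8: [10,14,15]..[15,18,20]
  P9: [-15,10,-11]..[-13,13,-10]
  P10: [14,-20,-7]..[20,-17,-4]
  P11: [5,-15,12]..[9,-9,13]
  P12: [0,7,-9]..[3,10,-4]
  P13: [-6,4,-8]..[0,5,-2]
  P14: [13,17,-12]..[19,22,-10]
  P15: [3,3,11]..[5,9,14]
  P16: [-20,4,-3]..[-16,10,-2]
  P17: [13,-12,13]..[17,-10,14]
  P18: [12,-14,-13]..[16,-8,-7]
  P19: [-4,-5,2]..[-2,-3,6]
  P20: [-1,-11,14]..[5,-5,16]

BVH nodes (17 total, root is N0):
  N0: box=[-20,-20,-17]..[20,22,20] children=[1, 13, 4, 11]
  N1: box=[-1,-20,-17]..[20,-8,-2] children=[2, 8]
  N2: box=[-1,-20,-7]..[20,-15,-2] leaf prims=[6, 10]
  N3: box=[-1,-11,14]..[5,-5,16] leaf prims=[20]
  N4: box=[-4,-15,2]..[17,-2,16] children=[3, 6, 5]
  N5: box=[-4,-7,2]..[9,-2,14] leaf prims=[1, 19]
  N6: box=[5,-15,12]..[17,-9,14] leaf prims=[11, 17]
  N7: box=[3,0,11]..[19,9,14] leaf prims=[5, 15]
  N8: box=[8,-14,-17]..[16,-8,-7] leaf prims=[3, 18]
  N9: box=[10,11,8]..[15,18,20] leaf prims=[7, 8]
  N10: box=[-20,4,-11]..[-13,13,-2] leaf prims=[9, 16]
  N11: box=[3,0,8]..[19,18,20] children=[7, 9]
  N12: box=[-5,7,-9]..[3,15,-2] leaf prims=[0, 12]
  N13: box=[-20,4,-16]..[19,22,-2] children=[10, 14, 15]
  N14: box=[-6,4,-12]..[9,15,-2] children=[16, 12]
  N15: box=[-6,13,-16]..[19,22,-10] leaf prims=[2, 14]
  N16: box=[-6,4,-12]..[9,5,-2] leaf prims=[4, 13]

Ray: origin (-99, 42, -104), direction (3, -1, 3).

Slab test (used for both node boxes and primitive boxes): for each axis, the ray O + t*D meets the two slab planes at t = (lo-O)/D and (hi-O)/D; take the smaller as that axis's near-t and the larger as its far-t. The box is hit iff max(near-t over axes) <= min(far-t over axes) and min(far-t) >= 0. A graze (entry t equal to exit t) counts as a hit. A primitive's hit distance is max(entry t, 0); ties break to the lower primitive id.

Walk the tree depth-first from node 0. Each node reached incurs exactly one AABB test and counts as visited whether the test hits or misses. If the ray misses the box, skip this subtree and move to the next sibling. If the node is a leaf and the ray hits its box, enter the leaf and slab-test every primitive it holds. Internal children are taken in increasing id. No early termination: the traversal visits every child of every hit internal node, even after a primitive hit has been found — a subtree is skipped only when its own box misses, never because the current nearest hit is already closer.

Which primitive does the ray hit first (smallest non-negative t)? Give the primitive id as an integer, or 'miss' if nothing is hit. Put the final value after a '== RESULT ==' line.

Traverse from the root:
N0 x:[79/3,119/3] y:[20,62] z:[29,124/3] -> hit [29,119/3], descend [1, 4, 11, 13]
  N1 x:[98/3,119/3] y:[50,62] z:[29,34] -> miss, prune
  N4 x:[95/3,116/3] y:[44,57] z:[106/3,40] -> miss, prune
  N11 x:[34,118/3] y:[24,42] z:[112/3,124/3] -> hit [112/3,118/3], descend [7, 9]
    N7 x:[34,118/3] y:[33,42] z:[115/3,118/3] -> hit [115/3,118/3] leaf, test {P5@t=115/3, P15(miss)}
    N9 x:[109/3,38] y:[24,31] z:[112/3,124/3] -> miss, prune
  N13 x:[79/3,118/3] y:[20,38] z:[88/3,34] -> hit [88/3,34], descend [10, 14, 15]
    N10 x:[79/3,86/3] y:[29,38] z:[31,34] -> miss, prune
    N14 x:[31,36] y:[27,38] z:[92/3,34] -> hit [31,34], descend [12, 16]
      N12 x:[94/3,34] y:[27,35] z:[95/3,34] -> hit [95/3,34] leaf, test {P0(miss), P12@t=33}
      N16 x:[31,36] y:[37,38] z:[92/3,34] -> miss, prune
    N15 x:[31,118/3] y:[20,29] z:[88/3,94/3] -> miss, prune

Summary -> nodes [0, 1, 4, 11, 7, 9, 13, 10, 14, 12, 16, 15]; box-tests=12; leaf-entries=2; first=P12

== RESULT ==
12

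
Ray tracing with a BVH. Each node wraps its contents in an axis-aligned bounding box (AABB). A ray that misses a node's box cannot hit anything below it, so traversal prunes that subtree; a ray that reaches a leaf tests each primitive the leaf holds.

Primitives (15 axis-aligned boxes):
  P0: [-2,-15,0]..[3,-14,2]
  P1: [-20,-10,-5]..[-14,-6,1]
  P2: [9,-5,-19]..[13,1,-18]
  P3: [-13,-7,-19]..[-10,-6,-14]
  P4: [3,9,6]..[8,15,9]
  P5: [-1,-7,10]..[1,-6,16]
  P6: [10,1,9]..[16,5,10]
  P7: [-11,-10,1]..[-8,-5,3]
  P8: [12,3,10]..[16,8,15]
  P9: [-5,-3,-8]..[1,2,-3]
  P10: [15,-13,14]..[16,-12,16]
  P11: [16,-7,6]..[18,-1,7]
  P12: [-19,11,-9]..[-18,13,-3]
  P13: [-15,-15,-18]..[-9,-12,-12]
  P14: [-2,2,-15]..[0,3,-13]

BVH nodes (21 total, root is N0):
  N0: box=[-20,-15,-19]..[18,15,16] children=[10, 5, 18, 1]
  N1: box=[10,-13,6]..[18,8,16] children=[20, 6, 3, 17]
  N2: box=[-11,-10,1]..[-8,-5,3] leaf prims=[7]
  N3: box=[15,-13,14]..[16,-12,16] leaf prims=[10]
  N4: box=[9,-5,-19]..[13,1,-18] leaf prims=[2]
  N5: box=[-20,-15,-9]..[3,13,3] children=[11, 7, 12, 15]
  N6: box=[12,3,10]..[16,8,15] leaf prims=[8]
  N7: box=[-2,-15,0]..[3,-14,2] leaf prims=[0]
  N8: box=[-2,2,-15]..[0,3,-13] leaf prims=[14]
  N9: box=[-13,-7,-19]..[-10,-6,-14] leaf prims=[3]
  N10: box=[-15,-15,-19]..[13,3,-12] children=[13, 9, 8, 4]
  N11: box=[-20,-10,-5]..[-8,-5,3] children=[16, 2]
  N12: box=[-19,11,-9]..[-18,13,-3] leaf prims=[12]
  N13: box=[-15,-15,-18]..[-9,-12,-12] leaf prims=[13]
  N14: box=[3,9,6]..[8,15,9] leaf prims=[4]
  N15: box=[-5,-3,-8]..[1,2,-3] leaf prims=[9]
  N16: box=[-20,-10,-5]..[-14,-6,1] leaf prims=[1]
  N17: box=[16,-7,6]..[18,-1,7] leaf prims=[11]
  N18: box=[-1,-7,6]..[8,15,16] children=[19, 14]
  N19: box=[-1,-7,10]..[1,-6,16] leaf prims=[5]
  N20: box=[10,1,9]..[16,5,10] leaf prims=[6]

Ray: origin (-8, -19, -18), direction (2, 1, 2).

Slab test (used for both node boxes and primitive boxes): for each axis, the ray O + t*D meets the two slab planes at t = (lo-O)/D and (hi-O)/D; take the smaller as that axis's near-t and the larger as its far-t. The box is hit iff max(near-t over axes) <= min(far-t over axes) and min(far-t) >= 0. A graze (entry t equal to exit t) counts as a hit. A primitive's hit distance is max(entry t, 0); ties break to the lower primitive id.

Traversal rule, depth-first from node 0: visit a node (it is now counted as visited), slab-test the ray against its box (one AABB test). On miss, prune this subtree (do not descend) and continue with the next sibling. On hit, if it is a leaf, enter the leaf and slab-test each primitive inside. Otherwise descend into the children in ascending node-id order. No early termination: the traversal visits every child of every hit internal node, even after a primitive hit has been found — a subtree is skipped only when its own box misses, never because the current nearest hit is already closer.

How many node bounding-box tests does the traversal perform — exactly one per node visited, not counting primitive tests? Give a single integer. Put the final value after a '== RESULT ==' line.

Walk:
N0 x:[-6,13] y:[4,34] z:[-1/2,17] -> hit [4,13], descend [1, 5, 10, 18]
  N1 x:[9,13] y:[6,27] z:[12,17] -> hit [12,13], descend [3, 6, 17, 20]
    N3 x:[23/2,12] y:[6,7] z:[16,17] -> miss, prune
    N6 x:[10,12] y:[22,27] z:[14,33/2] -> miss, prune
    N17 x:[12,13] y:[12,18] z:[12,25/2] -> hit [12,25/2] leaf, test {P11@t=12}
    N20 x:[9,12] y:[20,24] z:[27/2,14] -> miss, prune
  N5 x:[-6,11/2] y:[4,32] z:[9/2,21/2] -> hit [9/2,11/2], descend [7, 11, 12, 15]
    N7 x:[3,11/2] y:[4,5] z:[9,10] -> miss, prune
    N11 x:[-6,0] y:[9,14] z:[13/2,21/2] -> miss, prune
    N12 x:[-11/2,-5] y:[30,32] z:[9/2,15/2] -> miss, prune
    N15 x:[3/2,9/2] y:[16,21] z:[5,15/2] -> miss, prune
  N10 x:[-7/2,21/2] y:[4,22] z:[-1/2,3] -> miss, prune
  N18 x:[7/2,8] y:[12,34] z:[12,17] -> miss, prune

13 AABB tests over nodes [0, 1, 3, 6, 17, 20, 5, 7, 11, 12, 15, 10, 18]; 1 leaf entered; closest P11.

== RESULT ==
13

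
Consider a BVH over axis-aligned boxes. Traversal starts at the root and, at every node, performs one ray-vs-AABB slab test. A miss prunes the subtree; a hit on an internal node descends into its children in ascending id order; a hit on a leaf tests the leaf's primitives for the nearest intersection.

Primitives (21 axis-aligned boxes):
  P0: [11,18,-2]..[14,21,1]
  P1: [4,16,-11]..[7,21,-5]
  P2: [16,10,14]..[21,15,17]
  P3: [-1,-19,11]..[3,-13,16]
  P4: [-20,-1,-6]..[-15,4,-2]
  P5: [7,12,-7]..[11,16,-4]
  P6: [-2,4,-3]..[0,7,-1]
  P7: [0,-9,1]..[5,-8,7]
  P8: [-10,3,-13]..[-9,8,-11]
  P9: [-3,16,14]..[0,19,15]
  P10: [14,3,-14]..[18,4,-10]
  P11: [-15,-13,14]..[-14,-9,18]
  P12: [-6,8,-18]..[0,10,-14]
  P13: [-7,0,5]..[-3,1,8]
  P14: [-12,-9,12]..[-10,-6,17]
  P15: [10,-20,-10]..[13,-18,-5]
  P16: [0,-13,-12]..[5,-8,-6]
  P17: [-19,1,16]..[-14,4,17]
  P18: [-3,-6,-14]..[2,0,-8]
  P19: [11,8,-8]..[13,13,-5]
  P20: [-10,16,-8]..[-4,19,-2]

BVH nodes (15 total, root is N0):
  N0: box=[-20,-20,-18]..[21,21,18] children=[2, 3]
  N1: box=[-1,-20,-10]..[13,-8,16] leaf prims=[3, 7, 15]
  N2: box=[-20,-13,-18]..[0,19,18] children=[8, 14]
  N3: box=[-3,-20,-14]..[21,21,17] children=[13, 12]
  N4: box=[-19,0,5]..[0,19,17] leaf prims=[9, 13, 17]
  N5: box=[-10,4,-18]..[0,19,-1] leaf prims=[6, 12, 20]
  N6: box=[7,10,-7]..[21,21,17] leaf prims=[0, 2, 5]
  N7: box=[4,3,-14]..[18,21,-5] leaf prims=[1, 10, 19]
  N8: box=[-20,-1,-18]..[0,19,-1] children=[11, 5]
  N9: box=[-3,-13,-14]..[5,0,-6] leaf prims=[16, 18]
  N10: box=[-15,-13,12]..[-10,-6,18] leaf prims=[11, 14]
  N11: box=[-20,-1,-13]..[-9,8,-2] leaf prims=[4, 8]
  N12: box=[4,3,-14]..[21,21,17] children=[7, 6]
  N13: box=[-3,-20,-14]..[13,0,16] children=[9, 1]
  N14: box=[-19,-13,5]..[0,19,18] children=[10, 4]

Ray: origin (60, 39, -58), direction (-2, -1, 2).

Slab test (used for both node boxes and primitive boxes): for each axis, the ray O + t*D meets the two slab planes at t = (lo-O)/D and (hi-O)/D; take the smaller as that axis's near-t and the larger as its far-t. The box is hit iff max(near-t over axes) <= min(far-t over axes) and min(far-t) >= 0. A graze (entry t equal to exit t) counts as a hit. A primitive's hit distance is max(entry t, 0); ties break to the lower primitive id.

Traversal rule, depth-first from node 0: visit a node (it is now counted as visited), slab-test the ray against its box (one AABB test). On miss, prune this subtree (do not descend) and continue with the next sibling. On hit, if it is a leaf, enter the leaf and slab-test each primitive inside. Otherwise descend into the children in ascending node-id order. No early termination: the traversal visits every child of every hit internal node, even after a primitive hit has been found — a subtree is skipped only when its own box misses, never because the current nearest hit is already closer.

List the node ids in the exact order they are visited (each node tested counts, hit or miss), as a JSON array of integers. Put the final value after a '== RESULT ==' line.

Traverse from the root:
N0 x:[39/2,40] y:[18,59] z:[20,38] -> hit [20,38], descend [2, 3]
  N2 x:[30,40] y:[20,52] z:[20,38] -> hit [30,38], descend [8, 14]
    N8 x:[30,40] y:[20,40] z:[20,57/2] -> miss, prune
    N14 x:[30,79/2] y:[20,52] z:[63/2,38] -> hit [63/2,38], descend [4, 10]
      N4 x:[30,79/2] y:[20,39] z:[63/2,75/2] -> hit [63/2,75/2] leaf, test {P9(miss), P13(miss), P17@t=37}
      N10 x:[35,75/2] y:[45,52] z:[35,38] -> miss, prune
  N3 x:[39/2,63/2] y:[18,59] z:[22,75/2] -> hit [22,63/2], descend [12, 13]
    N12 x:[39/2,28] y:[18,36] z:[22,75/2] -> hit [22,28], descend [6, 7]
      N6 x:[39/2,53/2] y:[18,29] z:[51/2,75/2] -> hit [51/2,53/2] leaf, test {P0(miss), P2(miss), P5@t=51/2}
      N7 x:[21,28] y:[18,36] z:[22,53/2] -> hit [22,53/2] leaf, test {P1(miss), P10(miss), P19(miss)}
    N13 x:[47/2,63/2] y:[39,59] z:[22,37] -> miss, prune

order=[0, 2, 8, 14, 4, 10, 3, 12, 6, 7, 13]  |boxes|=11  |leaves|=3  hit=P5

== RESULT ==
[0, 2, 8, 14, 4, 10, 3, 12, 6, 7, 13]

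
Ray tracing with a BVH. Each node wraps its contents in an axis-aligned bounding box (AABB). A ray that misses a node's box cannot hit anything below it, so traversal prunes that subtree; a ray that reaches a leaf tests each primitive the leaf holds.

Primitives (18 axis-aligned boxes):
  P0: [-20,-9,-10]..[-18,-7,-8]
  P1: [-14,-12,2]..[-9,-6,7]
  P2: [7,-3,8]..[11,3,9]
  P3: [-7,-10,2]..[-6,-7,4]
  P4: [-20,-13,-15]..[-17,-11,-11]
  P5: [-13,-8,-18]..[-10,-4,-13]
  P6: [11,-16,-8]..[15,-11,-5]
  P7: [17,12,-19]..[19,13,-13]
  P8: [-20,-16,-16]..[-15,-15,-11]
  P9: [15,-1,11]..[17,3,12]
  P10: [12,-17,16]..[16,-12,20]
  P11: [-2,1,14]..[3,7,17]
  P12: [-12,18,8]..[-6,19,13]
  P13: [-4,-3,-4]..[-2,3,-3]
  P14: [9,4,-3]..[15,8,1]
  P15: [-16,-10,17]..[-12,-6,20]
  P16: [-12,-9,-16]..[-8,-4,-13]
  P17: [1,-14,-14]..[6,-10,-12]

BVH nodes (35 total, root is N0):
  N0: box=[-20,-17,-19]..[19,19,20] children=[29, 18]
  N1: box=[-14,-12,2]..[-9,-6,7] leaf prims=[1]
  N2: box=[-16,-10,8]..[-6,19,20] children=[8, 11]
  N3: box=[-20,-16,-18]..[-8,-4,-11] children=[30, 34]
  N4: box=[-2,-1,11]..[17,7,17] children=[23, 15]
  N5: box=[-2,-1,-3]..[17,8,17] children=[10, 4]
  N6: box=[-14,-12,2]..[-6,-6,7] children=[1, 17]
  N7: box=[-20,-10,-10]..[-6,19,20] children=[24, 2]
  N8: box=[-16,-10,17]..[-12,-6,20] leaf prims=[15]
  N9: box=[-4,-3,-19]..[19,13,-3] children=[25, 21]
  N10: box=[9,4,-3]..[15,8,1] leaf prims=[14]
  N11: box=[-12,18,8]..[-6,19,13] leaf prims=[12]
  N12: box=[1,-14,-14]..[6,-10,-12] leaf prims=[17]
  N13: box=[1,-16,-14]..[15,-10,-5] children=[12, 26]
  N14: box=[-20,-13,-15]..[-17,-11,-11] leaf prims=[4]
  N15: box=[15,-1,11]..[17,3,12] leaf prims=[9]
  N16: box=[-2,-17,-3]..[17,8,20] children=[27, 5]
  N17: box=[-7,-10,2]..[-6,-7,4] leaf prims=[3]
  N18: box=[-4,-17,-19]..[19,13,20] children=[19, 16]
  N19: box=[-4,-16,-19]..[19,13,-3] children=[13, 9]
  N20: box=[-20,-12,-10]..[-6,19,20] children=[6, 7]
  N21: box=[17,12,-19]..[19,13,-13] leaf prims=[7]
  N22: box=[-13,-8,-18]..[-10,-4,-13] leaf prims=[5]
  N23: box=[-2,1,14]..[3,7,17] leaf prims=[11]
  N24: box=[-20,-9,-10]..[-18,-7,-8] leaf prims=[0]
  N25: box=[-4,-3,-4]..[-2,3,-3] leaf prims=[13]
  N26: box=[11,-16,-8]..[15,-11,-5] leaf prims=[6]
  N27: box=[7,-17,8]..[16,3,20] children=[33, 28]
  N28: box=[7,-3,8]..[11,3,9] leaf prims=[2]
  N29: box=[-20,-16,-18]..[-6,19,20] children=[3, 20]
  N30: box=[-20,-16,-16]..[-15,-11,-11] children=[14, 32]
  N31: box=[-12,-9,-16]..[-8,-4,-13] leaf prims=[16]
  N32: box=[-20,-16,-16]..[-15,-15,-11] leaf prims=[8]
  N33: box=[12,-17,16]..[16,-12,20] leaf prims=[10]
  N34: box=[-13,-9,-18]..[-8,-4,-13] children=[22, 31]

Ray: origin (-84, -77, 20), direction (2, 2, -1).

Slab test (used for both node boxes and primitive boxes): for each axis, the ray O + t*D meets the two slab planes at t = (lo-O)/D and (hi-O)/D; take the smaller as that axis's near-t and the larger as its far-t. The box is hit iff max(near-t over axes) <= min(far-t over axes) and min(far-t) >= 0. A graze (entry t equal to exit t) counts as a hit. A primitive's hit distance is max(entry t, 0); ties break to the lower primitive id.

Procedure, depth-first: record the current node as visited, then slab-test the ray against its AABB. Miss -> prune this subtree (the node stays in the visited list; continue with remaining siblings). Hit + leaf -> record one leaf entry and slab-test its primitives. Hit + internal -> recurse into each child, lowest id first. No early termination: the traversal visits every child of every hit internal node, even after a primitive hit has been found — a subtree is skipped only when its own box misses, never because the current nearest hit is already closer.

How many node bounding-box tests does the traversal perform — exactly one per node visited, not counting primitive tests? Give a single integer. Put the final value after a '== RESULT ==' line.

Trace the traversal:
N0 x:[32,103/2] y:[30,48] z:[0,39] -> hit [32,39], descend [18, 29]
  N18 x:[40,103/2] y:[30,45] z:[0,39] -> miss, prune
  N29 x:[32,39] y:[61/2,48] z:[0,38] -> hit [32,38], descend [3, 20]
    N3 x:[32,38] y:[61/2,73/2] z:[31,38] -> hit [32,73/2], descend [30, 34]
      N30 x:[32,69/2] y:[61/2,33] z:[31,36] -> hit [32,33], descend [14, 32]
        N14 x:[32,67/2] y:[32,33] z:[31,35] -> hit [32,33] leaf, test {P4@t=32}
        N32 x:[32,69/2] y:[61/2,31] z:[31,36] -> miss, prune
      N34 x:[71/2,38] y:[34,73/2] z:[33,38] -> hit [71/2,73/2], descend [22, 31]
        N22 x:[71/2,37] y:[69/2,73/2] z:[33,38] -> hit [71/2,73/2] leaf, test {P5@t=71/2}
        N31 x:[36,38] y:[34,73/2] z:[33,36] -> hit [36,36] leaf, test {P16@t=36}
    N20 x:[32,39] y:[65/2,48] z:[0,30] -> miss, prune

11 AABB tests over nodes [0, 18, 29, 3, 30, 14, 32, 34, 22, 31, 20]; 3 leaves entered; closest P4.

== RESULT ==
11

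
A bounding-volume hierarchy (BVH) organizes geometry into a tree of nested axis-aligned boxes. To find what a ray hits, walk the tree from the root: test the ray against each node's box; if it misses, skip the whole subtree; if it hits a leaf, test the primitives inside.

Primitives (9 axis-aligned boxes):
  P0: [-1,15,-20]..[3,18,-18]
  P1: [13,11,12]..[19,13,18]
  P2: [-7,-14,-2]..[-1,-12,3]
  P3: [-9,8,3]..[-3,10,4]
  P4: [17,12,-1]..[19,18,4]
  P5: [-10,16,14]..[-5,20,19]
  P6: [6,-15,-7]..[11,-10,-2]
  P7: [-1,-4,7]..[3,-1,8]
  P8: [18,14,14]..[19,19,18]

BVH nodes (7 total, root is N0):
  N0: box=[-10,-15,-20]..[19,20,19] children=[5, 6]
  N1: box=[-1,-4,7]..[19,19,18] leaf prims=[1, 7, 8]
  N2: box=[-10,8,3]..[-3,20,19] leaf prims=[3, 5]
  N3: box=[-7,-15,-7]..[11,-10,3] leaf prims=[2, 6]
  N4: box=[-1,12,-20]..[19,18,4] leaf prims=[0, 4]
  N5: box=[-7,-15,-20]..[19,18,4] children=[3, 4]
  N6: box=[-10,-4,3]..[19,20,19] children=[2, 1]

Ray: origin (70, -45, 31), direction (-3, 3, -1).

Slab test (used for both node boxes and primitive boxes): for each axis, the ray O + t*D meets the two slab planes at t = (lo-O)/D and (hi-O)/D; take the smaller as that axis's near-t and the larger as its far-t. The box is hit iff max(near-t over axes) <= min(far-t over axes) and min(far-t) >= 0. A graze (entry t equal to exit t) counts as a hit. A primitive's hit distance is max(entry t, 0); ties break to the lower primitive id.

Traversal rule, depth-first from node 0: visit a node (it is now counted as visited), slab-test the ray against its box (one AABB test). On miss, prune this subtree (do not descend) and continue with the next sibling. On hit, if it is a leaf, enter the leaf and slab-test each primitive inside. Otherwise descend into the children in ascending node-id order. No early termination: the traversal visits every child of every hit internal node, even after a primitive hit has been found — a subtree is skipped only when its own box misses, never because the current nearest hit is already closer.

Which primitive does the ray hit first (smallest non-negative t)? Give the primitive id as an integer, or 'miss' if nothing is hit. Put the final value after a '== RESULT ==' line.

Trace the traversal:
N0 x:[17,80/3] y:[10,65/3] z:[12,51] -> hit [17,65/3], descend [5, 6]
  N5 x:[17,77/3] y:[10,21] z:[27,51] -> miss, prune
  N6 x:[17,80/3] y:[41/3,65/3] z:[12,28] -> hit [17,65/3], descend [1, 2]
    N1 x:[17,71/3] y:[41/3,64/3] z:[13,24] -> hit [17,64/3] leaf, test {P1@t=56/3, P7(miss), P8(miss)}
    N2 x:[73/3,80/3] y:[53/3,65/3] z:[12,28] -> miss, prune

Visited [0, 5, 6, 1, 2]. Tests: 5 box, 1 leaf. Nearest: P1.

== RESULT ==
1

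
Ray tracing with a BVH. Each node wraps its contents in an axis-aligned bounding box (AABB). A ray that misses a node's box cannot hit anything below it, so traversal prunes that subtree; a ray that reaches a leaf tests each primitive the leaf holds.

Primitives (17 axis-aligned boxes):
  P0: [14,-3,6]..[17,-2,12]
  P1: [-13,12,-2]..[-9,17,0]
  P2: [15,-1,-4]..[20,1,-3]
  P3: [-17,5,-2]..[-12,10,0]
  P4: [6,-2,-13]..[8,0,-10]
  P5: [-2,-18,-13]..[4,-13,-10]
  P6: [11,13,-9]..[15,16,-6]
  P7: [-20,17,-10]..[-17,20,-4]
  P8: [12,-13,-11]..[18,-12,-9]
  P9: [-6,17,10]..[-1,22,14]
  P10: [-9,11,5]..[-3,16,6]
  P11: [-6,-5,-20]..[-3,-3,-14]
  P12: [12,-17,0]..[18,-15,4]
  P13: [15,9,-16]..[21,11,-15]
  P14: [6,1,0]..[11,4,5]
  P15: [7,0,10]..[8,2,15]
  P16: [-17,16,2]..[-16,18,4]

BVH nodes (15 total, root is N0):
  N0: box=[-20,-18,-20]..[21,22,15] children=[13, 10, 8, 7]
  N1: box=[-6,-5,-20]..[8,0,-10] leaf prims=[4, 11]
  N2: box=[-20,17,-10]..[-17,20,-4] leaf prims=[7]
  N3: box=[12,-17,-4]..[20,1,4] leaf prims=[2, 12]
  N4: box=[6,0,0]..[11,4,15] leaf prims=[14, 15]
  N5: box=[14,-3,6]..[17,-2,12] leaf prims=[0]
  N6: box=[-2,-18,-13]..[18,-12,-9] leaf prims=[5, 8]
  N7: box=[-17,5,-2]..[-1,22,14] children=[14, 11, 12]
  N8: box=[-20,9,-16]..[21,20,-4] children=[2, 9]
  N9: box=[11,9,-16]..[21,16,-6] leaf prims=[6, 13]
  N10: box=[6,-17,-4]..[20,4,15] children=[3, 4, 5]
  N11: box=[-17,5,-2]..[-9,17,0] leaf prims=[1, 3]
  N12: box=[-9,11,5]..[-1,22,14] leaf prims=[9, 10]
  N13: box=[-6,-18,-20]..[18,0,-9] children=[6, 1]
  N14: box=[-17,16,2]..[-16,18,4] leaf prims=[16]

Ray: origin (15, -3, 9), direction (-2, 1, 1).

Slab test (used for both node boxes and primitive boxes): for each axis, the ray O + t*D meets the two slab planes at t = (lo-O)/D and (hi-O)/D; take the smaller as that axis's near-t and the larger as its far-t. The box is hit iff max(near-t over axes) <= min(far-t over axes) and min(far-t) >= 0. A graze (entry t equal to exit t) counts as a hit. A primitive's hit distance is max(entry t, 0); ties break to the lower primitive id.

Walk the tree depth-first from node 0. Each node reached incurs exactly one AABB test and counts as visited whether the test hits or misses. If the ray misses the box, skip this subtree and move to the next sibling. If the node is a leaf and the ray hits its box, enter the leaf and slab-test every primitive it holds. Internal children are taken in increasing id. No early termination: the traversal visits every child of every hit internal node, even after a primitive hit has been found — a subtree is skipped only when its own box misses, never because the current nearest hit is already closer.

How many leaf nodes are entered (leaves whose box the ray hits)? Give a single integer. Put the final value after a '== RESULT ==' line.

Traverse from the root:
N0 x:[-3,35/2] y:[-15,25] z:[-29,6] -> hit [-3,6], descend [7, 8, 10, 13]
  N7 x:[8,16] y:[8,25] z:[-11,5] -> miss, prune
  N8 x:[-3,35/2] y:[12,23] z:[-25,-13] -> miss, prune
  N10 x:[-5/2,9/2] y:[-14,7] z:[-13,6] -> hit [-5/2,9/2], descend [3, 4, 5]
    N3 x:[-5/2,3/2] y:[-14,4] z:[-13,-5] -> miss, prune
    N4 x:[2,9/2] y:[3,7] z:[-9,6] -> hit [3,9/2] leaf, test {P14(miss), P15@t=7/2}
    N5 x:[-1,1/2] y:[0,1] z:[-3,3] -> hit [0,1/2] leaf, test {P0@t=0}
  N13 x:[-3/2,21/2] y:[-15,3] z:[-29,-18] -> miss, prune

order=[0, 7, 8, 10, 3, 4, 5, 13]  |boxes|=8  |leaves|=2  hit=P0

== RESULT ==
2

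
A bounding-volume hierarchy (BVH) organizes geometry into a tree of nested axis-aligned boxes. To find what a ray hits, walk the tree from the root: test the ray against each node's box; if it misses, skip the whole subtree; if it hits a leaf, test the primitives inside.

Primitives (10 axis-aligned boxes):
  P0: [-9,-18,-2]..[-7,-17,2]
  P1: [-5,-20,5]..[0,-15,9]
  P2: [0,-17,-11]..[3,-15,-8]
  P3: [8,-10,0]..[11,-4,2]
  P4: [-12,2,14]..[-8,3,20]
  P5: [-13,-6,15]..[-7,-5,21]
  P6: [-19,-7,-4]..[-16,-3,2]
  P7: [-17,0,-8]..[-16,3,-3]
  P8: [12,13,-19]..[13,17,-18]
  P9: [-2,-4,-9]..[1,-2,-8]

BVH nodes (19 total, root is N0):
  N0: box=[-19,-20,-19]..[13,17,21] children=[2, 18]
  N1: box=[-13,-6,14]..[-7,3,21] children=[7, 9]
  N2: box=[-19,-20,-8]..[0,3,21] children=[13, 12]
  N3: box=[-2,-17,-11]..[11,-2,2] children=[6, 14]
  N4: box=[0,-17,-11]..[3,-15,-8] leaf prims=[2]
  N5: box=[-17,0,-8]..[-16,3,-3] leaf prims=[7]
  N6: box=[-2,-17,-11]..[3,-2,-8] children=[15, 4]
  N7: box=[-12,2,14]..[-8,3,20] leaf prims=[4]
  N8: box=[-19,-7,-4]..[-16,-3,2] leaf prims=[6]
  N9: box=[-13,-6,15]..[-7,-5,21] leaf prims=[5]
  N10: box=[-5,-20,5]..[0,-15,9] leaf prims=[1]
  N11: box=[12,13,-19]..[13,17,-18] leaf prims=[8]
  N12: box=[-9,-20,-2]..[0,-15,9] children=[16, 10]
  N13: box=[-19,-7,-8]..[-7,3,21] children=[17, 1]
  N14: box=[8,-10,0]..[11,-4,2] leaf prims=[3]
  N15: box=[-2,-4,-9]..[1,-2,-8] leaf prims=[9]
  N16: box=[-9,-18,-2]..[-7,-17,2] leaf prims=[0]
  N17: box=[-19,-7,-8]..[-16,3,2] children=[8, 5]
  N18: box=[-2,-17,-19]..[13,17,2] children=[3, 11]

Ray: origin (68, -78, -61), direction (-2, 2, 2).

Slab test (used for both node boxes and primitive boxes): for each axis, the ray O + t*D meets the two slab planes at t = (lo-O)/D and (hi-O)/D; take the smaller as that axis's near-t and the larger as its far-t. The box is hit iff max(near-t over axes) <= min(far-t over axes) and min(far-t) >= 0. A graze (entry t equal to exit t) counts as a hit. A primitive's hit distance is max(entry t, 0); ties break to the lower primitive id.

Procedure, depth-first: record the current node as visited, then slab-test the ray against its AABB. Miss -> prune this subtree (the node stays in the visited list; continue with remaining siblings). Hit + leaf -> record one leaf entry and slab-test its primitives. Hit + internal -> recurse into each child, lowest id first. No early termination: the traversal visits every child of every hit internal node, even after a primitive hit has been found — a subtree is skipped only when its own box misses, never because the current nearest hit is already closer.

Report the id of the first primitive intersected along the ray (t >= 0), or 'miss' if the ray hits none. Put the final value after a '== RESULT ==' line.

Walk:
N0 x:[55/2,87/2] y:[29,95/2] z:[21,41] -> hit [29,41], descend [2, 18]
  N2 x:[34,87/2] y:[29,81/2] z:[53/2,41] -> hit [34,81/2], descend [12, 13]
    N12 x:[34,77/2] y:[29,63/2] z:[59/2,35] -> miss, prune
    N13 x:[75/2,87/2] y:[71/2,81/2] z:[53/2,41] -> hit [75/2,81/2], descend [1, 17]
      N1 x:[75/2,81/2] y:[36,81/2] z:[75/2,41] -> hit [75/2,81/2], descend [7, 9]
        N7 x:[38,40] y:[40,81/2] z:[75/2,81/2] -> hit [40,40] leaf, test {P4@t=40}
        N9 x:[75/2,81/2] y:[36,73/2] z:[38,41] -> miss, prune
      N17 x:[42,87/2] y:[71/2,81/2] z:[53/2,63/2] -> miss, prune
  N18 x:[55/2,35] y:[61/2,95/2] z:[21,63/2] -> hit [61/2,63/2], descend [3, 11]
    N3 x:[57/2,35] y:[61/2,38] z:[25,63/2] -> hit [61/2,63/2], descend [6, 14]
      N6 x:[65/2,35] y:[61/2,38] z:[25,53/2] -> miss, prune
      N14 x:[57/2,30] y:[34,37] z:[61/2,63/2] -> miss, prune
    N11 x:[55/2,28] y:[91/2,95/2] z:[21,43/2] -> miss, prune

Visited [0, 2, 12, 13, 1, 7, 9, 17, 18, 3, 6, 14, 11]. Tests: 13 box, 1 leaf. Nearest: P4.

== RESULT ==
4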